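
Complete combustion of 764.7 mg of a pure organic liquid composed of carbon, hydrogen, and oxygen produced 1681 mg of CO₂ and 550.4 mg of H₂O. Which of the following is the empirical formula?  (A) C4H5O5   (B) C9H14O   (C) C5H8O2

(C) C5H8O2

mol C = 1.681 g CO₂ ÷ 44.009 g/mol = 0.038197 mol
mol H = 2 × 0.5504 g H₂O ÷ 18.015 g/mol = 0.061105 mol
mass O = 0.7647 − (0.45878 + 0.061593) = 0.24433 g → mol O = 0.24433 ÷ 15.999 = 0.015271 mol
Divide by the smallest (0.015271 mol): C 2.501, H 4.001, O 1.000
Multiplying each by 2 gives whole numbers: C 5.00, H 8.00, O 2.00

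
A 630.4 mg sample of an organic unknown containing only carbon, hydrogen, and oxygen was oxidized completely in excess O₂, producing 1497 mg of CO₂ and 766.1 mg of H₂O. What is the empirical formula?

C4H10O

mol C = 1.497 g CO₂ ÷ 44.009 g/mol = 0.034016 mol
mol H = 2 × 0.7661 g H₂O ÷ 18.015 g/mol = 0.085051 mol
mass O = 0.6304 − (0.40856 + 0.085732) = 0.13610 g → mol O = 0.13610 ÷ 15.999 = 0.0085071 mol
Divide by the smallest (0.0085071 mol): C 3.999, H 9.998, O 1.000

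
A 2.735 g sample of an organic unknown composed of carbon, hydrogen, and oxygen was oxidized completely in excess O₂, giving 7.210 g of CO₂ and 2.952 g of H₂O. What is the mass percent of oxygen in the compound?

15.97%

mol C = 7.210 g CO₂ ÷ 44.009 g/mol = 0.16383 mol
mol H = 2 × 2.952 g H₂O ÷ 18.015 g/mol = 0.32773 mol
mass O = 2.735 − (1.9678 + 0.33035) = 0.43689 g → mol O = 0.43689 ÷ 15.999 = 0.027307 mol
mass % O = 0.43689 g ÷ 2.735 g × 100%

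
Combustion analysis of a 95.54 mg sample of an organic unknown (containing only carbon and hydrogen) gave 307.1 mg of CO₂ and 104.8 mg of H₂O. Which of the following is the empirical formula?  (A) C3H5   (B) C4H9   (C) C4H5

(A) C3H5

mol C = 0.3071 g CO₂ ÷ 44.009 g/mol = 0.0069781 mol
mol H = 2 × 0.1048 g H₂O ÷ 18.015 g/mol = 0.011635 mol
Divide by the smallest (0.0069781 mol): C 1.000, H 1.667
Multiplying each by 3 gives whole numbers: C 3.00, H 5.00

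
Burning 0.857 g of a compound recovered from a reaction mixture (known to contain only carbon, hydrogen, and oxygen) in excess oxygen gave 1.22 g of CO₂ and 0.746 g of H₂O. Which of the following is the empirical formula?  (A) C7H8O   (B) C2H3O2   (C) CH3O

mol C = 1.22 g CO₂ ÷ 44.009 g/mol = 0.02772 mol
mol H = 2 × 0.746 g H₂O ÷ 18.015 g/mol = 0.08282 mol
mass O = 0.857 − (0.3330 + 0.08348) = 0.4406 g → mol O = 0.4406 ÷ 15.999 = 0.02754 mol
Divide by the smallest (0.02754 mol): C 1.007, H 3.008, O 1.000

(C) CH3O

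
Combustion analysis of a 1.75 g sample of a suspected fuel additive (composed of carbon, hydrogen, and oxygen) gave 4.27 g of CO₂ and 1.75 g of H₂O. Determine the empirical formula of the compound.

C4H8O

mol C = 4.27 g CO₂ ÷ 44.009 g/mol = 0.09703 mol
mol H = 2 × 1.75 g H₂O ÷ 18.015 g/mol = 0.1943 mol
mass O = 1.75 − (1.165 + 0.1958) = 0.3888 g → mol O = 0.3888 ÷ 15.999 = 0.02430 mol
Divide by the smallest (0.02430 mol): C 3.993, H 7.995, O 1.000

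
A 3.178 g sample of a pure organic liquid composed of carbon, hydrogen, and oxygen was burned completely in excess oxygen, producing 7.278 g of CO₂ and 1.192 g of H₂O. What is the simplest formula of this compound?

C5H4O2

mol C = 7.278 g CO₂ ÷ 44.009 g/mol = 0.16538 mol
mol H = 2 × 1.192 g H₂O ÷ 18.015 g/mol = 0.13233 mol
mass O = 3.178 − (1.9863 + 0.13339) = 1.0583 g → mol O = 1.0583 ÷ 15.999 = 0.066147 mol
Divide by the smallest (0.066147 mol): C 2.500, H 2.001, O 1.000
Multiplying each by 2 gives whole numbers: C 5.00, H 4.00, O 2.00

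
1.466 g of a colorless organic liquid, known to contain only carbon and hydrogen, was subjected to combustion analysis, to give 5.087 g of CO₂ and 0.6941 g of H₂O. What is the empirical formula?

mol C = 5.087 g CO₂ ÷ 44.009 g/mol = 0.11559 mol
mol H = 2 × 0.6941 g H₂O ÷ 18.015 g/mol = 0.077058 mol
Divide by the smallest (0.077058 mol): C 1.500, H 1.000
Multiplying each by 2 gives whole numbers: C 3.00, H 2.00

C3H2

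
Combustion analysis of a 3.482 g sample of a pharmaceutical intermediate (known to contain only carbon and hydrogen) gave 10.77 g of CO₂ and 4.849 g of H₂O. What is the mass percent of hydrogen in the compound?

15.58%

mol C = 10.77 g CO₂ ÷ 44.009 g/mol = 0.24472 mol
mol H = 2 × 4.849 g H₂O ÷ 18.015 g/mol = 0.53833 mol
mass % H = 0.54264 g ÷ 3.482 g × 100%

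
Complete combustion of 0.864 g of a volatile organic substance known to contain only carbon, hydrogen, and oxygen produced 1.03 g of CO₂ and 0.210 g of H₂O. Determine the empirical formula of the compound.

C2H2O3

mol C = 1.03 g CO₂ ÷ 44.009 g/mol = 0.02340 mol
mol H = 2 × 0.210 g H₂O ÷ 18.015 g/mol = 0.02331 mol
mass O = 0.864 − (0.2811 + 0.02350) = 0.5594 g → mol O = 0.5594 ÷ 15.999 = 0.03496 mol
Divide by the smallest (0.02331 mol): C 1.004, H 1.000, O 1.500
Multiplying each by 2 gives whole numbers: C 2.01, H 2.00, O 3.00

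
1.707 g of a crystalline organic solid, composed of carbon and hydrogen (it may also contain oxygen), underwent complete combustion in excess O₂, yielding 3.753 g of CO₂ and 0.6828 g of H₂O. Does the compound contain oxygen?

mol C = 3.753 g CO₂ ÷ 44.009 g/mol = 0.085278 mol
mol H = 2 × 0.6828 g H₂O ÷ 18.015 g/mol = 0.075803 mol
C and H account for only 1.1007 g of the 1.707 g sample; the remaining 0.60632 g must be oxygen.

yes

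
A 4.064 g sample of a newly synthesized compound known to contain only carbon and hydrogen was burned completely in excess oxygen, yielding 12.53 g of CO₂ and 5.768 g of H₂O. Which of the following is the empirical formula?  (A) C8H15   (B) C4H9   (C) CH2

mol C = 12.53 g CO₂ ÷ 44.009 g/mol = 0.28471 mol
mol H = 2 × 5.768 g H₂O ÷ 18.015 g/mol = 0.64036 mol
Divide by the smallest (0.28471 mol): C 1.000, H 2.249
Multiplying each by 4 gives whole numbers: C 4.00, H 9.00

(B) C4H9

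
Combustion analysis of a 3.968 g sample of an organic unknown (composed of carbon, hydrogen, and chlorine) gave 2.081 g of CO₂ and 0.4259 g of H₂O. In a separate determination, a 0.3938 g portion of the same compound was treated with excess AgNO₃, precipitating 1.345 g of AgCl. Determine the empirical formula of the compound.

mol C = 2.081 g CO₂ ÷ 44.009 g/mol = 0.047286 mol
mol H = 2 × 0.4259 g H₂O ÷ 18.015 g/mol = 0.047283 mol
From the AgCl data: mol Cl per gram of compound = (1.345 ÷ 143.318) ÷ 0.3938 = 0.023831 mol/g, so in the 3.968 g combustion sample mol Cl = 0.094562 mol
Divide by the smallest (0.047283 mol): C 1.000, H 1.000, Cl 2.000

CHCl2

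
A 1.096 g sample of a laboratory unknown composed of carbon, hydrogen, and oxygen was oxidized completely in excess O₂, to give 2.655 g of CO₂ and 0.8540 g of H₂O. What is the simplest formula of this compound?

mol C = 2.655 g CO₂ ÷ 44.009 g/mol = 0.060329 mol
mol H = 2 × 0.8540 g H₂O ÷ 18.015 g/mol = 0.094810 mol
mass O = 1.096 − (0.72461 + 0.095568) = 0.27583 g → mol O = 0.27583 ÷ 15.999 = 0.017240 mol
Divide by the smallest (0.017240 mol): C 3.499, H 5.499, O 1.000
Multiplying each by 2 gives whole numbers: C 7.00, H 11.00, O 2.00

C7H11O2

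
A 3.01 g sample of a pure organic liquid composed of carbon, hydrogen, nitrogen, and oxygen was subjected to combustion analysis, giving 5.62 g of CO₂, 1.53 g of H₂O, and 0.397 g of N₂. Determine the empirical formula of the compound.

C9H12N2O4

mol C = 5.62 g CO₂ ÷ 44.009 g/mol = 0.1277 mol
mol H = 2 × 1.53 g H₂O ÷ 18.015 g/mol = 0.1699 mol
mol N = 2 × 0.397 g N₂ ÷ 28.014 g/mol = 0.02834 mol
mass O = 3.01 − (1.534 + 0.1712 + 0.3970) = 0.9080 g → mol O = 0.9080 ÷ 15.999 = 0.05675 mol
Divide by the smallest (0.02834 mol): C 4.506, H 5.993, N 1.000, O 2.002
Multiplying each by 2 gives whole numbers: C 9.01, H 11.99, N 2.00, O 4.00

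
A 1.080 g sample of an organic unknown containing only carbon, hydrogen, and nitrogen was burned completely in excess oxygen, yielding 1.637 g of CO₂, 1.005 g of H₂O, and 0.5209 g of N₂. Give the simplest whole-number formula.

mol C = 1.637 g CO₂ ÷ 44.009 g/mol = 0.037197 mol
mol H = 2 × 1.005 g H₂O ÷ 18.015 g/mol = 0.11157 mol
mol N = 2 × 0.5209 g N₂ ÷ 28.014 g/mol = 0.037189 mol
Divide by the smallest (0.037189 mol): C 1.000, H 3.000, N 1.000

CH3N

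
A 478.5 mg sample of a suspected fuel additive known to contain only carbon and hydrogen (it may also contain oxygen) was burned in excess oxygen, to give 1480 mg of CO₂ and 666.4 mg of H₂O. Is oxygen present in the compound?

no

mol C = 1.480 g CO₂ ÷ 44.009 g/mol = 0.033629 mol
mol H = 2 × 0.6664 g H₂O ÷ 18.015 g/mol = 0.073983 mol
C and H together account for 0.47850 g — essentially the entire 0.4785 g sample — so the compound contains no oxygen.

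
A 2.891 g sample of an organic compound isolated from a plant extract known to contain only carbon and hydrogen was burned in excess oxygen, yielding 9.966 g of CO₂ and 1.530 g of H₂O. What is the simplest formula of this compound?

mol C = 9.966 g CO₂ ÷ 44.009 g/mol = 0.22645 mol
mol H = 2 × 1.530 g H₂O ÷ 18.015 g/mol = 0.16986 mol
Divide by the smallest (0.16986 mol): C 1.333, H 1.000
Multiplying each by 3 gives whole numbers: C 4.00, H 3.00

C4H3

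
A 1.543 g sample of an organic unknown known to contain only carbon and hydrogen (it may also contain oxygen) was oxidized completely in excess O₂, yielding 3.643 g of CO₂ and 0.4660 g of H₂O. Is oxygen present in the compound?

yes

mol C = 3.643 g CO₂ ÷ 44.009 g/mol = 0.082779 mol
mol H = 2 × 0.4660 g H₂O ÷ 18.015 g/mol = 0.051735 mol
C and H account for only 1.0464 g of the 1.543 g sample; the remaining 0.49660 g must be oxygen.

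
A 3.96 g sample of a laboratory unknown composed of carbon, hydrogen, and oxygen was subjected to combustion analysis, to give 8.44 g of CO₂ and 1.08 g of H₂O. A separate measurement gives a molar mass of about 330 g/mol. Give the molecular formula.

C16H10O8

mol C = 8.44 g CO₂ ÷ 44.009 g/mol = 0.1918 mol
mol H = 2 × 1.08 g H₂O ÷ 18.015 g/mol = 0.1199 mol
mass O = 3.96 − (2.303 + 0.1209) = 1.536 g → mol O = 1.536 ÷ 15.999 = 0.09599 mol
Divide by the smallest (0.09599 mol): C 1.998, H 1.249, O 1.000
Multiplying each by 4 gives whole numbers: C 7.99, H 5.00, O 4.00
Empirical formula: C8H5O4
Empirical-formula mass = 165.12 g/mol; 330 ÷ 165.12 ≈ 2, so the molecular formula is C16H10O8.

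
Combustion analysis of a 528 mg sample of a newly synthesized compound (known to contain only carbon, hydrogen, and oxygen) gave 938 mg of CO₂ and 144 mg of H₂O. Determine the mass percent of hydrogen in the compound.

3.1%

mol C = 0.938 g CO₂ ÷ 44.009 g/mol = 0.02131 mol
mol H = 2 × 0.144 g H₂O ÷ 18.015 g/mol = 0.01599 mol
mass O = 0.528 − (0.2560 + 0.01611) = 0.2559 g → mol O = 0.2559 ÷ 15.999 = 0.01599 mol
mass % H = 0.01611 g ÷ 0.528 g × 100%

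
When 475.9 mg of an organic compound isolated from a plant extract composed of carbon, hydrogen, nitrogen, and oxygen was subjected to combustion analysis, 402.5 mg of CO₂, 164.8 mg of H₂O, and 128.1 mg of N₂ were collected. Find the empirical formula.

C2H4N2O3

mol C = 0.4025 g CO₂ ÷ 44.009 g/mol = 0.0091459 mol
mol H = 2 × 0.1648 g H₂O ÷ 18.015 g/mol = 0.018296 mol
mol N = 2 × 0.1281 g N₂ ÷ 28.014 g/mol = 0.0091454 mol
mass O = 0.4759 − (0.10985 + 0.018442 + 0.12810) = 0.21951 g → mol O = 0.21951 ÷ 15.999 = 0.013720 mol
Divide by the smallest (0.0091454 mol): C 1.000, H 2.001, N 1.000, O 1.500
Multiplying each by 2 gives whole numbers: C 2.00, H 4.00, N 2.00, O 3.00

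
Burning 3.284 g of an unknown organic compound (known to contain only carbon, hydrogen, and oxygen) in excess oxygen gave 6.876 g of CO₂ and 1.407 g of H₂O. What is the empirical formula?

C2H2O

mol C = 6.876 g CO₂ ÷ 44.009 g/mol = 0.15624 mol
mol H = 2 × 1.407 g H₂O ÷ 18.015 g/mol = 0.15620 mol
mass O = 3.284 − (1.8766 + 0.15745) = 1.2499 g → mol O = 1.2499 ÷ 15.999 = 0.078126 mol
Divide by the smallest (0.078126 mol): C 2.000, H 1.999, O 1.000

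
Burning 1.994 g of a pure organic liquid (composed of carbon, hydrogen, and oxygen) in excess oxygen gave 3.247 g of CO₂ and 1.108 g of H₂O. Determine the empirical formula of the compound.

mol C = 3.247 g CO₂ ÷ 44.009 g/mol = 0.073780 mol
mol H = 2 × 1.108 g H₂O ÷ 18.015 g/mol = 0.12301 mol
mass O = 1.994 − (0.88618 + 0.12399) = 0.98383 g → mol O = 0.98383 ÷ 15.999 = 0.061493 mol
Divide by the smallest (0.061493 mol): C 1.200, H 2.000, O 1.000
Multiplying each by 5 gives whole numbers: C 6.00, H 10.00, O 5.00

C6H10O5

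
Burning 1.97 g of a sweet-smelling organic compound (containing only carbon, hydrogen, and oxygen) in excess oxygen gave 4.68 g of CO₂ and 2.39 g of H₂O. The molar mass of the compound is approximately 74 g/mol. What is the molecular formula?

C4H10O

mol C = 4.68 g CO₂ ÷ 44.009 g/mol = 0.1063 mol
mol H = 2 × 2.39 g H₂O ÷ 18.015 g/mol = 0.2653 mol
mass O = 1.97 − (1.277 + 0.2675) = 0.4253 g → mol O = 0.4253 ÷ 15.999 = 0.02658 mol
Divide by the smallest (0.02658 mol): C 4.001, H 9.982, O 1.000
Empirical formula: C4H10O
Empirical-formula mass = 74.12 g/mol; 74 ÷ 74.12 ≈ 1, so the molecular formula is C4H10O.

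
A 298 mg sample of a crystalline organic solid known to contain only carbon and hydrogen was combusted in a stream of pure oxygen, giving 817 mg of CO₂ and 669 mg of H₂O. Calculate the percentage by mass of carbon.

74.8%

mol C = 0.817 g CO₂ ÷ 44.009 g/mol = 0.01856 mol
mol H = 2 × 0.669 g H₂O ÷ 18.015 g/mol = 0.07427 mol
mass % C = 0.2230 g ÷ 0.298 g × 100%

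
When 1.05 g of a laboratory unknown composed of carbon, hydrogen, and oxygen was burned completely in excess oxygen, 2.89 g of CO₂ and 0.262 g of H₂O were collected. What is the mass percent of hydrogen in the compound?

mol C = 2.89 g CO₂ ÷ 44.009 g/mol = 0.06567 mol
mol H = 2 × 0.262 g H₂O ÷ 18.015 g/mol = 0.02909 mol
mass O = 1.05 − (0.7887 + 0.02932) = 0.2319 g → mol O = 0.2319 ÷ 15.999 = 0.01450 mol
mass % H = 0.02932 g ÷ 1.05 g × 100%

2.8%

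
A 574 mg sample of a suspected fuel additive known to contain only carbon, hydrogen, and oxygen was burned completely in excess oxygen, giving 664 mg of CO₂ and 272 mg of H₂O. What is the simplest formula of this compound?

C2H4O3

mol C = 0.664 g CO₂ ÷ 44.009 g/mol = 0.01509 mol
mol H = 2 × 0.272 g H₂O ÷ 18.015 g/mol = 0.03020 mol
mass O = 0.574 − (0.1812 + 0.03044) = 0.3623 g → mol O = 0.3623 ÷ 15.999 = 0.02265 mol
Divide by the smallest (0.01509 mol): C 1.000, H 2.001, O 1.501
Multiplying each by 2 gives whole numbers: C 2.00, H 4.00, O 3.00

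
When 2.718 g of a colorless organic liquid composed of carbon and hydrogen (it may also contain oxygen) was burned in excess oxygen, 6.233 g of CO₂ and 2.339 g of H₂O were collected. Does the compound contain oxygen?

yes

mol C = 6.233 g CO₂ ÷ 44.009 g/mol = 0.14163 mol
mol H = 2 × 2.339 g H₂O ÷ 18.015 g/mol = 0.25967 mol
C and H account for only 1.9629 g of the 2.718 g sample; the remaining 0.75513 g must be oxygen.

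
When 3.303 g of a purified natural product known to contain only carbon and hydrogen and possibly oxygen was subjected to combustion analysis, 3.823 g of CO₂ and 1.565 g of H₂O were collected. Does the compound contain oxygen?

mol C = 3.823 g CO₂ ÷ 44.009 g/mol = 0.086869 mol
mol H = 2 × 1.565 g H₂O ÷ 18.015 g/mol = 0.17374 mol
C and H account for only 1.2185 g of the 3.303 g sample; the remaining 2.0845 g must be oxygen.

yes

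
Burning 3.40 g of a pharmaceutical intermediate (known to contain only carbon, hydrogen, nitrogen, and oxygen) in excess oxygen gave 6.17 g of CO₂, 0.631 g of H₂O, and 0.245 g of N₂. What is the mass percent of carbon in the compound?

mol C = 6.17 g CO₂ ÷ 44.009 g/mol = 0.1402 mol
mol H = 2 × 0.631 g H₂O ÷ 18.015 g/mol = 0.07005 mol
mol N = 2 × 0.245 g N₂ ÷ 28.014 g/mol = 0.01749 mol
mass O = 3.40 − (1.684 + 0.07061 + 0.2450) = 1.400 g → mol O = 1.400 ÷ 15.999 = 0.08753 mol
mass % C = 1.684 g ÷ 3.40 g × 100%

49.5%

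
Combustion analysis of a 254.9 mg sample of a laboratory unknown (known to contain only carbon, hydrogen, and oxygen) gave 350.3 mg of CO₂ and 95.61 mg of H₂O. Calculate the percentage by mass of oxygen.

mol C = 0.3503 g CO₂ ÷ 44.009 g/mol = 0.0079597 mol
mol H = 2 × 0.09561 g H₂O ÷ 18.015 g/mol = 0.010614 mol
mass O = 0.2549 − (0.095604 + 0.010699) = 0.14860 g → mol O = 0.14860 ÷ 15.999 = 0.0092878 mol
mass % O = 0.14860 g ÷ 0.2549 g × 100%

58.30%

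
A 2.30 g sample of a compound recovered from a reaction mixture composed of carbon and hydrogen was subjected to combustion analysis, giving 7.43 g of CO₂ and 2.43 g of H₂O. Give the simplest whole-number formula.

mol C = 7.43 g CO₂ ÷ 44.009 g/mol = 0.1688 mol
mol H = 2 × 2.43 g H₂O ÷ 18.015 g/mol = 0.2698 mol
Divide by the smallest (0.1688 mol): C 1.000, H 1.598
Multiplying each by 5 gives whole numbers: C 5.00, H 7.99

C5H8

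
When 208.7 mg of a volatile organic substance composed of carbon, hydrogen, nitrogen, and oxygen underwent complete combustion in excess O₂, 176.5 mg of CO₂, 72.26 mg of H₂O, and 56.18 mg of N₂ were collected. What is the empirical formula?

C2H4N2O3

mol C = 0.1765 g CO₂ ÷ 44.009 g/mol = 0.0040105 mol
mol H = 2 × 0.07226 g H₂O ÷ 18.015 g/mol = 0.0080222 mol
mol N = 2 × 0.05618 g N₂ ÷ 28.014 g/mol = 0.0040109 mol
mass O = 0.2087 − (0.048171 + 0.0080864 + 0.056180) = 0.096263 g → mol O = 0.096263 ÷ 15.999 = 0.0060168 mol
Divide by the smallest (0.0040105 mol): C 1.000, H 2.000, N 1.000, O 1.500
Multiplying each by 2 gives whole numbers: C 2.00, H 4.00, N 2.00, O 3.00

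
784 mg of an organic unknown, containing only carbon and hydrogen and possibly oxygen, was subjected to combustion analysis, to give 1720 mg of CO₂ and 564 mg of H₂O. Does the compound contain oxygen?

yes

mol C = 1.72 g CO₂ ÷ 44.009 g/mol = 0.03908 mol
mol H = 2 × 0.564 g H₂O ÷ 18.015 g/mol = 0.06261 mol
C and H account for only 0.5325 g of the 0.784 g sample; the remaining 0.2515 g must be oxygen.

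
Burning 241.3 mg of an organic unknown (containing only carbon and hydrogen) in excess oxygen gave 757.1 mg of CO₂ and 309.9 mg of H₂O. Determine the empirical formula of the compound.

CH2

mol C = 0.7571 g CO₂ ÷ 44.009 g/mol = 0.017203 mol
mol H = 2 × 0.3099 g H₂O ÷ 18.015 g/mol = 0.034405 mol
Divide by the smallest (0.017203 mol): C 1.000, H 2.000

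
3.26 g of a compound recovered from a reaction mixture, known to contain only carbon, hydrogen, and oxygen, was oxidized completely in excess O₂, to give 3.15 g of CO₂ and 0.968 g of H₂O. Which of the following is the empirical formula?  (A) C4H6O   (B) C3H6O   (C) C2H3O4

(C) C2H3O4

mol C = 3.15 g CO₂ ÷ 44.009 g/mol = 0.07158 mol
mol H = 2 × 0.968 g H₂O ÷ 18.015 g/mol = 0.1075 mol
mass O = 3.26 − (0.8597 + 0.1083) = 2.292 g → mol O = 2.292 ÷ 15.999 = 0.1433 mol
Divide by the smallest (0.07158 mol): C 1.000, H 1.501, O 2.001
Multiplying each by 2 gives whole numbers: C 2.00, H 3.00, O 4.00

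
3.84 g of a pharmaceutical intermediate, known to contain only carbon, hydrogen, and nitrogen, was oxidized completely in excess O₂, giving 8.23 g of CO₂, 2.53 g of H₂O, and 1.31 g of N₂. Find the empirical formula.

mol C = 8.23 g CO₂ ÷ 44.009 g/mol = 0.1870 mol
mol H = 2 × 2.53 g H₂O ÷ 18.015 g/mol = 0.2809 mol
mol N = 2 × 1.31 g N₂ ÷ 28.014 g/mol = 0.09352 mol
Divide by the smallest (0.09352 mol): C 2.000, H 3.003, N 1.000

C2H3N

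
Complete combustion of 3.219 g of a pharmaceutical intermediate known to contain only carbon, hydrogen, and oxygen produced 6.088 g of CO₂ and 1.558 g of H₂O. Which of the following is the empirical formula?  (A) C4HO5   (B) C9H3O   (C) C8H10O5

mol C = 6.088 g CO₂ ÷ 44.009 g/mol = 0.13834 mol
mol H = 2 × 1.558 g H₂O ÷ 18.015 g/mol = 0.17297 mol
mass O = 3.219 − (1.6615 + 0.17435) = 1.3831 g → mol O = 1.3831 ÷ 15.999 = 0.086449 mol
Divide by the smallest (0.086449 mol): C 1.600, H 2.001, O 1.000
Multiplying each by 5 gives whole numbers: C 8.00, H 10.00, O 5.00

(C) C8H10O5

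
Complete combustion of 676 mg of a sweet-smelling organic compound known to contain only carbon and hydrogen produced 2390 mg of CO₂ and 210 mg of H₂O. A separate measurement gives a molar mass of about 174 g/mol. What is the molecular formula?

mol C = 2.39 g CO₂ ÷ 44.009 g/mol = 0.05431 mol
mol H = 2 × 0.210 g H₂O ÷ 18.015 g/mol = 0.02331 mol
Divide by the smallest (0.02331 mol): C 2.329, H 1.000
Multiplying each by 3 gives whole numbers: C 6.99, H 3.00
Empirical formula: C7H3
Empirical-formula mass = 87.10 g/mol; 174 ÷ 87.10 ≈ 2, so the molecular formula is C14H6.

C14H6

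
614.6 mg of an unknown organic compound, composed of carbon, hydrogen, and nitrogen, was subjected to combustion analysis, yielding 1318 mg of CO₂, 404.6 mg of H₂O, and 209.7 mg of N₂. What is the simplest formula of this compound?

mol C = 1.318 g CO₂ ÷ 44.009 g/mol = 0.029948 mol
mol H = 2 × 0.4046 g H₂O ÷ 18.015 g/mol = 0.044918 mol
mol N = 2 × 0.2097 g N₂ ÷ 28.014 g/mol = 0.014971 mol
Divide by the smallest (0.014971 mol): C 2.000, H 3.000, N 1.000

C2H3N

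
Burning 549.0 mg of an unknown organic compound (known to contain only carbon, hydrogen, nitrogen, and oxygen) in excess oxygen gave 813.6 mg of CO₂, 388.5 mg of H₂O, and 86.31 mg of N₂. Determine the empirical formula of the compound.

mol C = 0.8136 g CO₂ ÷ 44.009 g/mol = 0.018487 mol
mol H = 2 × 0.3885 g H₂O ÷ 18.015 g/mol = 0.043131 mol
mol N = 2 × 0.08631 g N₂ ÷ 28.014 g/mol = 0.0061619 mol
mass O = 0.5490 − (0.22205 + 0.043476 + 0.086310) = 0.19717 g → mol O = 0.19717 ÷ 15.999 = 0.012324 mol
Divide by the smallest (0.0061619 mol): C 3.000, H 7.000, N 1.000, O 2.000

C3H7NO2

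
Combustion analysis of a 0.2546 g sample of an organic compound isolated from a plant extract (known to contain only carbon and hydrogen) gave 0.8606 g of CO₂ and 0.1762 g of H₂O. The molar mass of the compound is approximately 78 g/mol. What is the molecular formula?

mol C = 0.8606 g CO₂ ÷ 44.009 g/mol = 0.019555 mol
mol H = 2 × 0.1762 g H₂O ÷ 18.015 g/mol = 0.019561 mol
Divide by the smallest (0.019555 mol): C 1.000, H 1.000
Empirical formula: CH
Empirical-formula mass = 13.02 g/mol; 78 ÷ 13.02 ≈ 6, so the molecular formula is C6H6.

C6H6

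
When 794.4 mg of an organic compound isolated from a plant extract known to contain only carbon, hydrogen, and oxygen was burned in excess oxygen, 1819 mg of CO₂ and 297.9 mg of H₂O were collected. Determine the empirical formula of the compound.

C5H4O2

mol C = 1.819 g CO₂ ÷ 44.009 g/mol = 0.041332 mol
mol H = 2 × 0.2979 g H₂O ÷ 18.015 g/mol = 0.033072 mol
mass O = 0.7944 − (0.49644 + 0.033337) = 0.26462 g → mol O = 0.26462 ÷ 15.999 = 0.016540 mol
Divide by the smallest (0.016540 mol): C 2.499, H 2.000, O 1.000
Multiplying each by 2 gives whole numbers: C 5.00, H 4.00, O 2.00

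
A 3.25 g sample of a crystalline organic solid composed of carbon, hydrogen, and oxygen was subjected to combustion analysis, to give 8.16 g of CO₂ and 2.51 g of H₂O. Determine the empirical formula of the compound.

mol C = 8.16 g CO₂ ÷ 44.009 g/mol = 0.1854 mol
mol H = 2 × 2.51 g H₂O ÷ 18.015 g/mol = 0.2787 mol
mass O = 3.25 − (2.227 + 0.2809) = 0.7421 g → mol O = 0.7421 ÷ 15.999 = 0.04638 mol
Divide by the smallest (0.04638 mol): C 3.998, H 6.008, O 1.000

C4H6O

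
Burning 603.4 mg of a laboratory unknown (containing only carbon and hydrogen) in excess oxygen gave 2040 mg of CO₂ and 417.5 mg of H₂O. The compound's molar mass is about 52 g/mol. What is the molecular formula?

C4H4

mol C = 2.040 g CO₂ ÷ 44.009 g/mol = 0.046354 mol
mol H = 2 × 0.4175 g H₂O ÷ 18.015 g/mol = 0.046350 mol
Divide by the smallest (0.046350 mol): C 1.000, H 1.000
Empirical formula: CH
Empirical-formula mass = 13.02 g/mol; 52 ÷ 13.02 ≈ 4, so the molecular formula is C4H4.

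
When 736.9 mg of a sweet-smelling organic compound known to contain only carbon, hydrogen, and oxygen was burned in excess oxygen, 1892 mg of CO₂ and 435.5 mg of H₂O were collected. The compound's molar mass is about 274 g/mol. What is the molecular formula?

C16H18O4

mol C = 1.892 g CO₂ ÷ 44.009 g/mol = 0.042991 mol
mol H = 2 × 0.4355 g H₂O ÷ 18.015 g/mol = 0.048349 mol
mass O = 0.7369 − (0.51637 + 0.048735) = 0.17180 g → mol O = 0.17180 ÷ 15.999 = 0.010738 mol
Divide by the smallest (0.010738 mol): C 4.004, H 4.503, O 1.000
Multiplying each by 2 gives whole numbers: C 8.01, H 9.01, O 2.00
Empirical formula: C8H9O2
Empirical-formula mass = 137.16 g/mol; 274 ÷ 137.16 ≈ 2, so the molecular formula is C16H18O4.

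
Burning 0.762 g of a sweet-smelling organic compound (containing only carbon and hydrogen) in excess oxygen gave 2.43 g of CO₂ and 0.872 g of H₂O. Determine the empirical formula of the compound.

C4H7

mol C = 2.43 g CO₂ ÷ 44.009 g/mol = 0.05522 mol
mol H = 2 × 0.872 g H₂O ÷ 18.015 g/mol = 0.09681 mol
Divide by the smallest (0.05522 mol): C 1.000, H 1.753
Multiplying each by 4 gives whole numbers: C 4.00, H 7.01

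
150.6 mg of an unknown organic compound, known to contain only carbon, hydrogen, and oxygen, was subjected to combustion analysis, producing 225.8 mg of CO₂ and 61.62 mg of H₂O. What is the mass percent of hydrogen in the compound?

mol C = 0.2258 g CO₂ ÷ 44.009 g/mol = 0.0051308 mol
mol H = 2 × 0.06162 g H₂O ÷ 18.015 g/mol = 0.0068410 mol
mass O = 0.1506 − (0.061626 + 0.0068957) = 0.082079 g → mol O = 0.082079 ÷ 15.999 = 0.0051302 mol
mass % H = 0.0068957 g ÷ 0.1506 g × 100%

4.58%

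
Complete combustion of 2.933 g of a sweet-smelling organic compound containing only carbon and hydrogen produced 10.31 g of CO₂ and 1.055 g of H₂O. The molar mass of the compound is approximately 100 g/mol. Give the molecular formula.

mol C = 10.31 g CO₂ ÷ 44.009 g/mol = 0.23427 mol
mol H = 2 × 1.055 g H₂O ÷ 18.015 g/mol = 0.11712 mol
Divide by the smallest (0.11712 mol): C 2.000, H 1.000
Empirical formula: C2H
Empirical-formula mass = 25.03 g/mol; 100 ÷ 25.03 ≈ 4, so the molecular formula is C8H4.

C8H4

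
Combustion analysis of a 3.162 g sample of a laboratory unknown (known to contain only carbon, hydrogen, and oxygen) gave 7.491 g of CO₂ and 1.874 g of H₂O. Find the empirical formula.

mol C = 7.491 g CO₂ ÷ 44.009 g/mol = 0.17022 mol
mol H = 2 × 1.874 g H₂O ÷ 18.015 g/mol = 0.20805 mol
mass O = 3.162 − (2.0445 + 0.20971) = 0.90783 g → mol O = 0.90783 ÷ 15.999 = 0.056743 mol
Divide by the smallest (0.056743 mol): C 3.000, H 3.667, O 1.000
Multiplying each by 3 gives whole numbers: C 9.00, H 11.00, O 3.00

C9H11O3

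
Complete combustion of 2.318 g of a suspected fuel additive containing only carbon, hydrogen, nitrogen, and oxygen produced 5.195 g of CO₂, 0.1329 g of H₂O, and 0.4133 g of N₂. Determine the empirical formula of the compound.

C8HN2O2

mol C = 5.195 g CO₂ ÷ 44.009 g/mol = 0.11804 mol
mol H = 2 × 0.1329 g H₂O ÷ 18.015 g/mol = 0.014754 mol
mol N = 2 × 0.4133 g N₂ ÷ 28.014 g/mol = 0.029507 mol
mass O = 2.318 − (1.4178 + 0.014872 + 0.41330) = 0.47200 g → mol O = 0.47200 ÷ 15.999 = 0.029502 mol
Divide by the smallest (0.014754 mol): C 8.001, H 1.000, N 2.000, O 2.000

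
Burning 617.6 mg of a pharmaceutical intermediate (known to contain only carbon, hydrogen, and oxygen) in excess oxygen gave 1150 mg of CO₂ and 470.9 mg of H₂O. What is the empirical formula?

mol C = 1.150 g CO₂ ÷ 44.009 g/mol = 0.026131 mol
mol H = 2 × 0.4709 g H₂O ÷ 18.015 g/mol = 0.052279 mol
mass O = 0.6176 − (0.31386 + 0.052697) = 0.25104 g → mol O = 0.25104 ÷ 15.999 = 0.015691 mol
Divide by the smallest (0.015691 mol): C 1.665, H 3.332, O 1.000
Multiplying each by 3 gives whole numbers: C 5.00, H 10.00, O 3.00

C5H10O3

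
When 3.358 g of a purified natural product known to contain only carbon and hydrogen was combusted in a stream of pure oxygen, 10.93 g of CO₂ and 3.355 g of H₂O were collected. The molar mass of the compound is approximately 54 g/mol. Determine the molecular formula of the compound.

mol C = 10.93 g CO₂ ÷ 44.009 g/mol = 0.24836 mol
mol H = 2 × 3.355 g H₂O ÷ 18.015 g/mol = 0.37247 mol
Divide by the smallest (0.24836 mol): C 1.000, H 1.500
Multiplying each by 2 gives whole numbers: C 2.00, H 3.00
Empirical formula: C2H3
Empirical-formula mass = 27.05 g/mol; 54 ÷ 27.05 ≈ 2, so the molecular formula is C4H6.

C4H6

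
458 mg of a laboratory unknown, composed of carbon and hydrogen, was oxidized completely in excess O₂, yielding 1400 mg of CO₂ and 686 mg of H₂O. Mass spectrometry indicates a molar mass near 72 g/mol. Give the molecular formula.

mol C = 1.40 g CO₂ ÷ 44.009 g/mol = 0.03181 mol
mol H = 2 × 0.686 g H₂O ÷ 18.015 g/mol = 0.07616 mol
Divide by the smallest (0.03181 mol): C 1.000, H 2.394
Multiplying each by 5 gives whole numbers: C 5.00, H 11.97
Empirical formula: C5H12
Empirical-formula mass = 72.15 g/mol; 72 ÷ 72.15 ≈ 1, so the molecular formula is C5H12.

C5H12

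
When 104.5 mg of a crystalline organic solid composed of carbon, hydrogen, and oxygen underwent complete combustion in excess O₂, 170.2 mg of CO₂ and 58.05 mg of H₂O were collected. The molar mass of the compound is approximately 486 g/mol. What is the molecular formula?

C18H30O15

mol C = 0.1702 g CO₂ ÷ 44.009 g/mol = 0.0038674 mol
mol H = 2 × 0.05805 g H₂O ÷ 18.015 g/mol = 0.0064446 mol
mass O = 0.1045 − (0.046451 + 0.0064962) = 0.051553 g → mol O = 0.051553 ÷ 15.999 = 0.0032222 mol
Divide by the smallest (0.0032222 mol): C 1.200, H 2.000, O 1.000
Multiplying each by 5 gives whole numbers: C 6.00, H 10.00, O 5.00
Empirical formula: C6H10O5
Empirical-formula mass = 162.14 g/mol; 486 ÷ 162.14 ≈ 3, so the molecular formula is C18H30O15.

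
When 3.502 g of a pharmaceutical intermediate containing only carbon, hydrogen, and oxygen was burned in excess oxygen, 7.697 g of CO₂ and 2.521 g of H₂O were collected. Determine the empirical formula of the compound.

C5H8O2

mol C = 7.697 g CO₂ ÷ 44.009 g/mol = 0.17490 mol
mol H = 2 × 2.521 g H₂O ÷ 18.015 g/mol = 0.27988 mol
mass O = 3.502 − (2.1007 + 0.28212) = 1.1192 g → mol O = 1.1192 ÷ 15.999 = 0.069955 mol
Divide by the smallest (0.069955 mol): C 2.500, H 4.001, O 1.000
Multiplying each by 2 gives whole numbers: C 5.00, H 8.00, O 2.00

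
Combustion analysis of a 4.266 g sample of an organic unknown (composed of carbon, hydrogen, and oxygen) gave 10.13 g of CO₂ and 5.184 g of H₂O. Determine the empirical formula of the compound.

C4H10O

mol C = 10.13 g CO₂ ÷ 44.009 g/mol = 0.23018 mol
mol H = 2 × 5.184 g H₂O ÷ 18.015 g/mol = 0.57552 mol
mass O = 4.266 − (2.7647 + 0.58012) = 0.92118 g → mol O = 0.92118 ÷ 15.999 = 0.057577 mol
Divide by the smallest (0.057577 mol): C 3.998, H 9.996, O 1.000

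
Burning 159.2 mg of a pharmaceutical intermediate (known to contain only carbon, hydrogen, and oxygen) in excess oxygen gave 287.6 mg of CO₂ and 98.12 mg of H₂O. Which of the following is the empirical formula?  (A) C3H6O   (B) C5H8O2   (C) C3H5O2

mol C = 0.2876 g CO₂ ÷ 44.009 g/mol = 0.0065350 mol
mol H = 2 × 0.09812 g H₂O ÷ 18.015 g/mol = 0.010893 mol
mass O = 0.1592 − (0.078492 + 0.010980) = 0.069728 g → mol O = 0.069728 ÷ 15.999 = 0.0043582 mol
Divide by the smallest (0.0043582 mol): C 1.499, H 2.499, O 1.000
Multiplying each by 2 gives whole numbers: C 3.00, H 5.00, O 2.00

(C) C3H5O2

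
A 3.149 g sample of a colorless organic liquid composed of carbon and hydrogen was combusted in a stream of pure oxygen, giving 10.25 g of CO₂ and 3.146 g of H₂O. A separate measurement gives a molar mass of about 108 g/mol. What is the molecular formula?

mol C = 10.25 g CO₂ ÷ 44.009 g/mol = 0.23291 mol
mol H = 2 × 3.146 g H₂O ÷ 18.015 g/mol = 0.34926 mol
Divide by the smallest (0.23291 mol): C 1.000, H 1.500
Multiplying each by 2 gives whole numbers: C 2.00, H 3.00
Empirical formula: C2H3
Empirical-formula mass = 27.05 g/mol; 108 ÷ 27.05 ≈ 4, so the molecular formula is C8H12.

C8H12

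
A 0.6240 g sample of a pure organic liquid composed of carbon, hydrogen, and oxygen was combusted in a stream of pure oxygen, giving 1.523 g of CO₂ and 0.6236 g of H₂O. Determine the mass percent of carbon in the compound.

66.61%

mol C = 1.523 g CO₂ ÷ 44.009 g/mol = 0.034607 mol
mol H = 2 × 0.6236 g H₂O ÷ 18.015 g/mol = 0.069231 mol
mass O = 0.6240 − (0.41566 + 0.069785) = 0.13856 g → mol O = 0.13856 ÷ 15.999 = 0.0086603 mol
mass % C = 0.41566 g ÷ 0.6240 g × 100%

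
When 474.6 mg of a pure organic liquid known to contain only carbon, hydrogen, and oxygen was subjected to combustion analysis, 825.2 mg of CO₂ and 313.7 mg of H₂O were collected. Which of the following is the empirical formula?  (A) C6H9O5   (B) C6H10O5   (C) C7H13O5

(C) C7H13O5

mol C = 0.8252 g CO₂ ÷ 44.009 g/mol = 0.018751 mol
mol H = 2 × 0.3137 g H₂O ÷ 18.015 g/mol = 0.034827 mol
mass O = 0.4746 − (0.22521 + 0.035105) = 0.21428 g → mol O = 0.21428 ÷ 15.999 = 0.013393 mol
Divide by the smallest (0.013393 mol): C 1.400, H 2.600, O 1.000
Multiplying each by 5 gives whole numbers: C 7.00, H 13.00, O 5.00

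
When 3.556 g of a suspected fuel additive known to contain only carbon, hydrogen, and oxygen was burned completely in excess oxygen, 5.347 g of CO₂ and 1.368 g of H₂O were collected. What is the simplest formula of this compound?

C4H5O4

mol C = 5.347 g CO₂ ÷ 44.009 g/mol = 0.12150 mol
mol H = 2 × 1.368 g H₂O ÷ 18.015 g/mol = 0.15187 mol
mass O = 3.556 − (1.4593 + 0.15309) = 1.9436 g → mol O = 1.9436 ÷ 15.999 = 0.12148 mol
Divide by the smallest (0.12148 mol): C 1.000, H 1.250, O 1.000
Multiplying each by 4 gives whole numbers: C 4.00, H 5.00, O 4.00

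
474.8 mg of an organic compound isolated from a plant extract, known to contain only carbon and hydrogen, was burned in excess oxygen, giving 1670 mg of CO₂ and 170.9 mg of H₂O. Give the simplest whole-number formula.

mol C = 1.670 g CO₂ ÷ 44.009 g/mol = 0.037947 mol
mol H = 2 × 0.1709 g H₂O ÷ 18.015 g/mol = 0.018973 mol
Divide by the smallest (0.018973 mol): C 2.000, H 1.000

C2H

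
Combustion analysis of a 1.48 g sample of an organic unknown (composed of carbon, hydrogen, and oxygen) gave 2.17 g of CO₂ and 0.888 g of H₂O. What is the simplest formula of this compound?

mol C = 2.17 g CO₂ ÷ 44.009 g/mol = 0.04931 mol
mol H = 2 × 0.888 g H₂O ÷ 18.015 g/mol = 0.09858 mol
mass O = 1.48 − (0.5922 + 0.09937) = 0.7884 g → mol O = 0.7884 ÷ 15.999 = 0.04928 mol
Divide by the smallest (0.04928 mol): C 1.001, H 2.001, O 1.000

CH2O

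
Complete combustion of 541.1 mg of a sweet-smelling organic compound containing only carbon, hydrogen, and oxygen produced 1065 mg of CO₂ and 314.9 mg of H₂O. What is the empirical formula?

mol C = 1.065 g CO₂ ÷ 44.009 g/mol = 0.024200 mol
mol H = 2 × 0.3149 g H₂O ÷ 18.015 g/mol = 0.034960 mol
mass O = 0.5411 − (0.29066 + 0.035239) = 0.21520 g → mol O = 0.21520 ÷ 15.999 = 0.013451 mol
Divide by the smallest (0.013451 mol): C 1.799, H 2.599, O 1.000
Multiplying each by 5 gives whole numbers: C 9.00, H 13.00, O 5.00

C9H13O5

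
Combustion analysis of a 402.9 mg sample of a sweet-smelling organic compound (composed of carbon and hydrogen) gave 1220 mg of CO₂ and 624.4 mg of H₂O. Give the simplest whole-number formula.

mol C = 1.220 g CO₂ ÷ 44.009 g/mol = 0.027722 mol
mol H = 2 × 0.6244 g H₂O ÷ 18.015 g/mol = 0.069320 mol
Divide by the smallest (0.027722 mol): C 1.000, H 2.501
Multiplying each by 2 gives whole numbers: C 2.00, H 5.00

C2H5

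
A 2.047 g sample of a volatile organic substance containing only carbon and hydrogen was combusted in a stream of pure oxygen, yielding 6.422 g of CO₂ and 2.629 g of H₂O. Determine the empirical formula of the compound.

mol C = 6.422 g CO₂ ÷ 44.009 g/mol = 0.14592 mol
mol H = 2 × 2.629 g H₂O ÷ 18.015 g/mol = 0.29187 mol
Divide by the smallest (0.14592 mol): C 1.000, H 2.000

CH2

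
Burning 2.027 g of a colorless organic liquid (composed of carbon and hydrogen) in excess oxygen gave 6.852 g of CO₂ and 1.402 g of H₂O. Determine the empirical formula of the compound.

mol C = 6.852 g CO₂ ÷ 44.009 g/mol = 0.15570 mol
mol H = 2 × 1.402 g H₂O ÷ 18.015 g/mol = 0.15565 mol
Divide by the smallest (0.15565 mol): C 1.000, H 1.000

CH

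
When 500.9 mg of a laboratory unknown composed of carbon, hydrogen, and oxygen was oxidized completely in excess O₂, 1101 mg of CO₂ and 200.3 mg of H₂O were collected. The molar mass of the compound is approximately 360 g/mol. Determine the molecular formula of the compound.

C18H16O8

mol C = 1.101 g CO₂ ÷ 44.009 g/mol = 0.025018 mol
mol H = 2 × 0.2003 g H₂O ÷ 18.015 g/mol = 0.022237 mol
mass O = 0.5009 − (0.30049 + 0.022415) = 0.17800 g → mol O = 0.17800 ÷ 15.999 = 0.011126 mol
Divide by the smallest (0.011126 mol): C 2.249, H 1.999, O 1.000
Multiplying each by 4 gives whole numbers: C 8.99, H 7.99, O 4.00
Empirical formula: C9H8O4
Empirical-formula mass = 180.16 g/mol; 360 ÷ 180.16 ≈ 2, so the molecular formula is C18H16O8.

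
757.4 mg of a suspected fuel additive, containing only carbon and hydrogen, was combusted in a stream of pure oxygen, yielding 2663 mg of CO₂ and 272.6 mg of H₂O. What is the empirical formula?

C2H

mol C = 2.663 g CO₂ ÷ 44.009 g/mol = 0.060510 mol
mol H = 2 × 0.2726 g H₂O ÷ 18.015 g/mol = 0.030264 mol
Divide by the smallest (0.030264 mol): C 1.999, H 1.000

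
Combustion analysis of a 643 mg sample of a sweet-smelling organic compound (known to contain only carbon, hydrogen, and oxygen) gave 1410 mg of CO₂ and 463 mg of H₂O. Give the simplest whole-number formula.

mol C = 1.41 g CO₂ ÷ 44.009 g/mol = 0.03204 mol
mol H = 2 × 0.463 g H₂O ÷ 18.015 g/mol = 0.05140 mol
mass O = 0.643 − (0.3848 + 0.05181) = 0.2064 g → mol O = 0.2064 ÷ 15.999 = 0.01290 mol
Divide by the smallest (0.01290 mol): C 2.484, H 3.985, O 1.000
Multiplying each by 2 gives whole numbers: C 4.97, H 7.97, O 2.00

C5H8O2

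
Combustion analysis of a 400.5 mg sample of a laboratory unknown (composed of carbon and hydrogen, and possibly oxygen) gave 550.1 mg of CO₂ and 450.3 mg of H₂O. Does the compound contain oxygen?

yes

mol C = 0.5501 g CO₂ ÷ 44.009 g/mol = 0.012500 mol
mol H = 2 × 0.4503 g H₂O ÷ 18.015 g/mol = 0.049992 mol
C and H account for only 0.20053 g of the 0.4005 g sample; the remaining 0.19997 g must be oxygen.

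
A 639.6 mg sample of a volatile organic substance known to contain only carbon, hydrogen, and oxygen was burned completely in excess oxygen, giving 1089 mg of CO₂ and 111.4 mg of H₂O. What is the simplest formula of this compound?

mol C = 1.089 g CO₂ ÷ 44.009 g/mol = 0.024745 mol
mol H = 2 × 0.1114 g H₂O ÷ 18.015 g/mol = 0.012367 mol
mass O = 0.6396 − (0.29721 + 0.012466) = 0.32992 g → mol O = 0.32992 ÷ 15.999 = 0.020621 mol
Divide by the smallest (0.012367 mol): C 2.001, H 1.000, O 1.667
Multiplying each by 3 gives whole numbers: C 6.00, H 3.00, O 5.00

C6H3O5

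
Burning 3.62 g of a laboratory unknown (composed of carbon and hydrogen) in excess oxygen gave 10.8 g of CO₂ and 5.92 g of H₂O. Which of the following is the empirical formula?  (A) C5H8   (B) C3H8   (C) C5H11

mol C = 10.8 g CO₂ ÷ 44.009 g/mol = 0.2454 mol
mol H = 2 × 5.92 g H₂O ÷ 18.015 g/mol = 0.6572 mol
Divide by the smallest (0.2454 mol): C 1.000, H 2.678
Multiplying each by 3 gives whole numbers: C 3.00, H 8.03

(B) C3H8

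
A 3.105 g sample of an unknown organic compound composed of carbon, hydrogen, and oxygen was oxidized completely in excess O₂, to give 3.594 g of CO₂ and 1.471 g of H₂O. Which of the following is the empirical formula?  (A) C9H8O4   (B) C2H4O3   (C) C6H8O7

mol C = 3.594 g CO₂ ÷ 44.009 g/mol = 0.081665 mol
mol H = 2 × 1.471 g H₂O ÷ 18.015 g/mol = 0.16331 mol
mass O = 3.105 − (0.98088 + 0.16461) = 1.9595 g → mol O = 1.9595 ÷ 15.999 = 0.12248 mol
Divide by the smallest (0.081665 mol): C 1.000, H 2.000, O 1.500
Multiplying each by 2 gives whole numbers: C 2.00, H 4.00, O 3.00

(B) C2H4O3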